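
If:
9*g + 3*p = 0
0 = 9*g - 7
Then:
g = 7/9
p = -7/3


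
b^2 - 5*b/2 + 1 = (b - 2)*(b - 1/2)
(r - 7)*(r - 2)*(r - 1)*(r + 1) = r^4 - 9*r^3 + 13*r^2 + 9*r - 14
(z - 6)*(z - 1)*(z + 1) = z^3 - 6*z^2 - z + 6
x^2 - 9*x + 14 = (x - 7)*(x - 2)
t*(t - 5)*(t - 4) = t^3 - 9*t^2 + 20*t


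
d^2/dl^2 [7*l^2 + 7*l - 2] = 14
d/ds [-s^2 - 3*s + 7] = -2*s - 3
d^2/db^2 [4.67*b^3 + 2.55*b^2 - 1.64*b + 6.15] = 28.02*b + 5.1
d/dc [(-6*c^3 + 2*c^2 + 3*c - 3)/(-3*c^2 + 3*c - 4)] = (18*c^4 - 36*c^3 + 87*c^2 - 34*c - 3)/(9*c^4 - 18*c^3 + 33*c^2 - 24*c + 16)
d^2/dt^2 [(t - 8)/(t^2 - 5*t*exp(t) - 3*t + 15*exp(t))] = (2*(t - 8)*(5*t*exp(t) - 2*t - 10*exp(t) + 3)^2 + (t^2 - 5*t*exp(t) - 3*t + 15*exp(t))*(10*t*exp(t) - 4*t - (t - 8)*(-5*t*exp(t) + 5*exp(t) + 2) - 20*exp(t) + 6))/(t^2 - 5*t*exp(t) - 3*t + 15*exp(t))^3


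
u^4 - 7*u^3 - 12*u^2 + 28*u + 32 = (u - 8)*(u - 2)*(u + 1)*(u + 2)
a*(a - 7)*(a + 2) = a^3 - 5*a^2 - 14*a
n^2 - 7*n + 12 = (n - 4)*(n - 3)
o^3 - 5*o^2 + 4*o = o*(o - 4)*(o - 1)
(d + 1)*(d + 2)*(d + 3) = d^3 + 6*d^2 + 11*d + 6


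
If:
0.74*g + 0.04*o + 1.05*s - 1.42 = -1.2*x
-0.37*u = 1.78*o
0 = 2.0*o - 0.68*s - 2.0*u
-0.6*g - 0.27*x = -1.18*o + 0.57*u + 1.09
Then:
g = -0.698330735307189*x - 1.02489166170607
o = 0.121123243592374 - 0.0379888528377867*x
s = 2.07007133325599 - 0.649253049294446*x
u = 0.182757183922325*x - 0.582701009714664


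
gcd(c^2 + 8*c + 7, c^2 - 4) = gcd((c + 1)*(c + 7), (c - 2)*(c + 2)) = 1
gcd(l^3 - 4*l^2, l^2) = l^2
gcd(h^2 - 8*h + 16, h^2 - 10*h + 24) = h - 4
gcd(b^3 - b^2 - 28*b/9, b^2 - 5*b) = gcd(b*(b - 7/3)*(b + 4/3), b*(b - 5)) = b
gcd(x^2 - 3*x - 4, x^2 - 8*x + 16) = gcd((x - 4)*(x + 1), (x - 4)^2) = x - 4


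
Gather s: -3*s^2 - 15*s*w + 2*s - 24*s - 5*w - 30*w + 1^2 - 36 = -3*s^2 + s*(-15*w - 22) - 35*w - 35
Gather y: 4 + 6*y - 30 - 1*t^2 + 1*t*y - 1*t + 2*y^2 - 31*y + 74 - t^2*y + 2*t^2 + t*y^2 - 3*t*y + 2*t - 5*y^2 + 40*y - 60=t^2 + t + y^2*(t - 3) + y*(-t^2 - 2*t + 15) - 12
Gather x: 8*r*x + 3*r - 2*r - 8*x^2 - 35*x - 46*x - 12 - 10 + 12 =r - 8*x^2 + x*(8*r - 81) - 10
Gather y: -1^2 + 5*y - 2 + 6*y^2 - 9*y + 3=6*y^2 - 4*y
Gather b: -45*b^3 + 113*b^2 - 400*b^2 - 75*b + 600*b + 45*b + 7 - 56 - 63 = -45*b^3 - 287*b^2 + 570*b - 112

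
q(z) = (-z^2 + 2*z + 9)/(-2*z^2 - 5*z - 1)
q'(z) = (2 - 2*z)/(-2*z^2 - 5*z - 1) + (4*z + 5)*(-z^2 + 2*z + 9)/(-2*z^2 - 5*z - 1)^2 = (9*z^2 + 38*z + 43)/(4*z^4 + 20*z^3 + 29*z^2 + 10*z + 1)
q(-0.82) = 3.81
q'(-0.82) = 5.81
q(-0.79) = 3.99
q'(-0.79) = 6.42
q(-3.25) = 1.37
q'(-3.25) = 0.42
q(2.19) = -0.40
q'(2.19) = 0.37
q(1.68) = -0.63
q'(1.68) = 0.58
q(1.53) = -0.73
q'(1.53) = 0.69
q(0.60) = -2.08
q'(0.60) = 3.10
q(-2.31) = 7.82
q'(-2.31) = 217.30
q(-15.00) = 0.65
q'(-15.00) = 0.01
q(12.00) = 0.32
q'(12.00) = 0.01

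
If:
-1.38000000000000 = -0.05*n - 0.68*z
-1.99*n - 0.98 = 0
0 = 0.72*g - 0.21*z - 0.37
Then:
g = 1.12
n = -0.49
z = 2.07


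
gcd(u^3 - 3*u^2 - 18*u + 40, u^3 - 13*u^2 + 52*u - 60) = u^2 - 7*u + 10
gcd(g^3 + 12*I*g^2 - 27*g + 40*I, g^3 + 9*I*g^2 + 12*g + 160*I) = g^2 + 13*I*g - 40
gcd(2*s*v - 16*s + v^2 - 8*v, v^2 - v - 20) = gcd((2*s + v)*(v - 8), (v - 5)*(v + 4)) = 1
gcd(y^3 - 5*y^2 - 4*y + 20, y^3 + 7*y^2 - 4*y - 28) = y^2 - 4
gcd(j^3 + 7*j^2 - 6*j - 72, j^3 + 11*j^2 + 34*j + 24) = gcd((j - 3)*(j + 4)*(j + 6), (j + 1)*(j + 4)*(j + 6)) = j^2 + 10*j + 24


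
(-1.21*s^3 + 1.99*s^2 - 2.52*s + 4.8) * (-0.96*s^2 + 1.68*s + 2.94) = 1.1616*s^5 - 3.9432*s^4 + 2.205*s^3 - 2.991*s^2 + 0.6552*s + 14.112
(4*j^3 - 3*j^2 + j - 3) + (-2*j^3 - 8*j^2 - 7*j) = 2*j^3 - 11*j^2 - 6*j - 3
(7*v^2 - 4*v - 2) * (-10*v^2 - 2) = -70*v^4 + 40*v^3 + 6*v^2 + 8*v + 4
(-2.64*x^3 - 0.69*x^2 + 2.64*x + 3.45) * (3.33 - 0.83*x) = 2.1912*x^4 - 8.2185*x^3 - 4.4889*x^2 + 5.9277*x + 11.4885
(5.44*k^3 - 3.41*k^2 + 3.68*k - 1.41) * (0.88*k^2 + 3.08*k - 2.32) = 4.7872*k^5 + 13.7544*k^4 - 19.8852*k^3 + 18.0048*k^2 - 12.8804*k + 3.2712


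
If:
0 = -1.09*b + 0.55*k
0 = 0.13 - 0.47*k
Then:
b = 0.14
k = 0.28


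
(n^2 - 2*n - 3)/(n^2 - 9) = (n + 1)/(n + 3)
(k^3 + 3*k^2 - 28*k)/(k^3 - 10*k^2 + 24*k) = (k + 7)/(k - 6)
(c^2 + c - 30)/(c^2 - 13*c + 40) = (c + 6)/(c - 8)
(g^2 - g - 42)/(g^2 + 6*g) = (g - 7)/g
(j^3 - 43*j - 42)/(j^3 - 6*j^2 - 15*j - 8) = (j^2 - j - 42)/(j^2 - 7*j - 8)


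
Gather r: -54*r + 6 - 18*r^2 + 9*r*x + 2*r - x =-18*r^2 + r*(9*x - 52) - x + 6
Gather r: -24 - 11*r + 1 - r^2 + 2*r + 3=-r^2 - 9*r - 20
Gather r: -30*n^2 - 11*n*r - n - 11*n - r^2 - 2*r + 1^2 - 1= -30*n^2 - 12*n - r^2 + r*(-11*n - 2)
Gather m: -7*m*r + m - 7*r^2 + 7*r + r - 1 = m*(1 - 7*r) - 7*r^2 + 8*r - 1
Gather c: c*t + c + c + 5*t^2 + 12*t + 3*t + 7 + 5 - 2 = c*(t + 2) + 5*t^2 + 15*t + 10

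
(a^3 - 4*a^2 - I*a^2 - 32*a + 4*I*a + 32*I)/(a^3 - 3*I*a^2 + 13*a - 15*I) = (a^2 - 4*a - 32)/(a^2 - 2*I*a + 15)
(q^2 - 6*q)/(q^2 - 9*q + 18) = q/(q - 3)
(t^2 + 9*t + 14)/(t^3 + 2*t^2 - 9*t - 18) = (t + 7)/(t^2 - 9)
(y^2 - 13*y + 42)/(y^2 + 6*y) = (y^2 - 13*y + 42)/(y*(y + 6))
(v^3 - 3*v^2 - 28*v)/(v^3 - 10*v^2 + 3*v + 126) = v*(v + 4)/(v^2 - 3*v - 18)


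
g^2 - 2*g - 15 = (g - 5)*(g + 3)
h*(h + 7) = h^2 + 7*h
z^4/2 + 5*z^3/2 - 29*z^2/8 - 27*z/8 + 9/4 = (z/2 + 1/2)*(z - 3/2)*(z - 1/2)*(z + 6)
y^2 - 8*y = y*(y - 8)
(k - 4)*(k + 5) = k^2 + k - 20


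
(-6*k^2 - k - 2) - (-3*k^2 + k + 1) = -3*k^2 - 2*k - 3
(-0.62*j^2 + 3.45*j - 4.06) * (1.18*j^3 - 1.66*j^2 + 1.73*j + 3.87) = -0.7316*j^5 + 5.1002*j^4 - 11.5904*j^3 + 10.3087*j^2 + 6.3277*j - 15.7122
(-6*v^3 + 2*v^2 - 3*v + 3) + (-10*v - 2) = -6*v^3 + 2*v^2 - 13*v + 1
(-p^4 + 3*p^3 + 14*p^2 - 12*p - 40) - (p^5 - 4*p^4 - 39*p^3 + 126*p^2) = -p^5 + 3*p^4 + 42*p^3 - 112*p^2 - 12*p - 40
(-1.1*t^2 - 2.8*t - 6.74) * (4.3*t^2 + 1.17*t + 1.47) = -4.73*t^4 - 13.327*t^3 - 33.875*t^2 - 12.0018*t - 9.9078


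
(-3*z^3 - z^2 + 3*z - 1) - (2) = -3*z^3 - z^2 + 3*z - 3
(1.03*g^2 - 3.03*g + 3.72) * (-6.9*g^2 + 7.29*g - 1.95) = -7.107*g^4 + 28.4157*g^3 - 49.7652*g^2 + 33.0273*g - 7.254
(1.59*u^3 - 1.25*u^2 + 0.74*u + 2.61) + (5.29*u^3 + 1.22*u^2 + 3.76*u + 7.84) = 6.88*u^3 - 0.03*u^2 + 4.5*u + 10.45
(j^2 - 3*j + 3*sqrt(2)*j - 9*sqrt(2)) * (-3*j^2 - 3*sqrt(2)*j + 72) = -3*j^4 - 12*sqrt(2)*j^3 + 9*j^3 + 36*sqrt(2)*j^2 + 54*j^2 - 162*j + 216*sqrt(2)*j - 648*sqrt(2)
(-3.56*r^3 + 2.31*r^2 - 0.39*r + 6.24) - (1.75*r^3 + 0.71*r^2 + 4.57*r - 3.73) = -5.31*r^3 + 1.6*r^2 - 4.96*r + 9.97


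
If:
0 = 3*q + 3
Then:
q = -1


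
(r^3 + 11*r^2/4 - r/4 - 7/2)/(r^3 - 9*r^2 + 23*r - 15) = (4*r^2 + 15*r + 14)/(4*(r^2 - 8*r + 15))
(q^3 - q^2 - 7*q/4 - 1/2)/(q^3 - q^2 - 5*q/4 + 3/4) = (4*q^3 - 4*q^2 - 7*q - 2)/(4*q^3 - 4*q^2 - 5*q + 3)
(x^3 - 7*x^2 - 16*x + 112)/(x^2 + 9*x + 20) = (x^2 - 11*x + 28)/(x + 5)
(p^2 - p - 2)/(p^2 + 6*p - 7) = (p^2 - p - 2)/(p^2 + 6*p - 7)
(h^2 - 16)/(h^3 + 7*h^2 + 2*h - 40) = (h - 4)/(h^2 + 3*h - 10)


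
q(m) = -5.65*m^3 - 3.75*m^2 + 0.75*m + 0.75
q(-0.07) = 0.68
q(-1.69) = 16.04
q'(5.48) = -549.37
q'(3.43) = -224.39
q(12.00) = -10293.45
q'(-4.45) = -301.53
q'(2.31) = -107.02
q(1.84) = -45.76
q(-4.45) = 421.04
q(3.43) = -268.79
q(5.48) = -1037.56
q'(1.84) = -70.44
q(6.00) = -1350.15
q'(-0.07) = 1.19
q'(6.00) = -654.45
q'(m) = -16.95*m^2 - 7.5*m + 0.75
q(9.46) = -5110.99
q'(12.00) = -2530.05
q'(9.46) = -1587.08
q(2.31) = -87.17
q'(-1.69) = -34.99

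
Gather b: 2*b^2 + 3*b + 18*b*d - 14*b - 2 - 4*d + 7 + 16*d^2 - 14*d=2*b^2 + b*(18*d - 11) + 16*d^2 - 18*d + 5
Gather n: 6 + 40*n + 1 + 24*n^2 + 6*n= 24*n^2 + 46*n + 7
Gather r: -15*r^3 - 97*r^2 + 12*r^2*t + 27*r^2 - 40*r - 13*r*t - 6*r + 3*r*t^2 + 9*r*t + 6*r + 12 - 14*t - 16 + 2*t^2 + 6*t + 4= -15*r^3 + r^2*(12*t - 70) + r*(3*t^2 - 4*t - 40) + 2*t^2 - 8*t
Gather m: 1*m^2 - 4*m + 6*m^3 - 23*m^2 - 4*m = 6*m^3 - 22*m^2 - 8*m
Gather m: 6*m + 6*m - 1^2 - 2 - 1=12*m - 4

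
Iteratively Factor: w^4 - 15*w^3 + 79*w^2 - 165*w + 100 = (w - 1)*(w^3 - 14*w^2 + 65*w - 100) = (w - 4)*(w - 1)*(w^2 - 10*w + 25) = (w - 5)*(w - 4)*(w - 1)*(w - 5)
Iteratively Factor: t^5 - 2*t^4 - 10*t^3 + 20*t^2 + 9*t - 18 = (t + 1)*(t^4 - 3*t^3 - 7*t^2 + 27*t - 18) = (t + 1)*(t + 3)*(t^3 - 6*t^2 + 11*t - 6) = (t - 3)*(t + 1)*(t + 3)*(t^2 - 3*t + 2) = (t - 3)*(t - 2)*(t + 1)*(t + 3)*(t - 1)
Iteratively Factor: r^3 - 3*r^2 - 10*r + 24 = (r - 4)*(r^2 + r - 6) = (r - 4)*(r + 3)*(r - 2)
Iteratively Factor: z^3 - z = (z)*(z^2 - 1) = z*(z + 1)*(z - 1)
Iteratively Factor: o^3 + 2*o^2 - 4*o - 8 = (o - 2)*(o^2 + 4*o + 4) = (o - 2)*(o + 2)*(o + 2)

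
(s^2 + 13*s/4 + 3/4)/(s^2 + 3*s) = (s + 1/4)/s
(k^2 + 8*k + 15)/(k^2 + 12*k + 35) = (k + 3)/(k + 7)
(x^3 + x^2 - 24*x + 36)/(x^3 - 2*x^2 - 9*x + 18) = (x + 6)/(x + 3)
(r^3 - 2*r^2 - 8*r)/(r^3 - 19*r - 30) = r*(r - 4)/(r^2 - 2*r - 15)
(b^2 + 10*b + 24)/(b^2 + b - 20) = (b^2 + 10*b + 24)/(b^2 + b - 20)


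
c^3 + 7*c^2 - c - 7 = (c - 1)*(c + 1)*(c + 7)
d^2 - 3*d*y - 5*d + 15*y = (d - 5)*(d - 3*y)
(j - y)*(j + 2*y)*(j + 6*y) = j^3 + 7*j^2*y + 4*j*y^2 - 12*y^3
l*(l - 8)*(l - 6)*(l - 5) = l^4 - 19*l^3 + 118*l^2 - 240*l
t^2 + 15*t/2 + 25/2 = (t + 5/2)*(t + 5)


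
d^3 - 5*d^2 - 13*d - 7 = (d - 7)*(d + 1)^2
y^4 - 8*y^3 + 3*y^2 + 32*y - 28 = (y - 7)*(y - 2)*(y - 1)*(y + 2)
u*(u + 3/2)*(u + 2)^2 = u^4 + 11*u^3/2 + 10*u^2 + 6*u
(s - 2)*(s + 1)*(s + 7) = s^3 + 6*s^2 - 9*s - 14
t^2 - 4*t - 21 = (t - 7)*(t + 3)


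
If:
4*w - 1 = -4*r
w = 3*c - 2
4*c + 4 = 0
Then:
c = -1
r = 21/4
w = -5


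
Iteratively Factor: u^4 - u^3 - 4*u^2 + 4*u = (u - 1)*(u^3 - 4*u) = (u - 1)*(u + 2)*(u^2 - 2*u) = (u - 2)*(u - 1)*(u + 2)*(u)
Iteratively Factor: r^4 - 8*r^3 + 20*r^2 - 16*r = (r - 4)*(r^3 - 4*r^2 + 4*r) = (r - 4)*(r - 2)*(r^2 - 2*r) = (r - 4)*(r - 2)^2*(r)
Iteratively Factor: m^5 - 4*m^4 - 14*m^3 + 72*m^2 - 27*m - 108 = (m - 3)*(m^4 - m^3 - 17*m^2 + 21*m + 36) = (m - 3)*(m + 1)*(m^3 - 2*m^2 - 15*m + 36) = (m - 3)^2*(m + 1)*(m^2 + m - 12) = (m - 3)^3*(m + 1)*(m + 4)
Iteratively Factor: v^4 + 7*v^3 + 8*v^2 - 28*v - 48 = (v - 2)*(v^3 + 9*v^2 + 26*v + 24) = (v - 2)*(v + 3)*(v^2 + 6*v + 8) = (v - 2)*(v + 3)*(v + 4)*(v + 2)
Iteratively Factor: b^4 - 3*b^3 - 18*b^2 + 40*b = (b)*(b^3 - 3*b^2 - 18*b + 40) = b*(b - 5)*(b^2 + 2*b - 8) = b*(b - 5)*(b + 4)*(b - 2)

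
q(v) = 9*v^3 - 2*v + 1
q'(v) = 27*v^2 - 2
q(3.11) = 265.50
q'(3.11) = 259.15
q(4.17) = 645.27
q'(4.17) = 467.50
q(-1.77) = -45.37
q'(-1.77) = 82.59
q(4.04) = 586.37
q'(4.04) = 438.68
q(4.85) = 1018.06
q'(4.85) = 633.11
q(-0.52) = 0.77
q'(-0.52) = 5.30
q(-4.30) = -705.96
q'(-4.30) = 497.23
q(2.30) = 105.90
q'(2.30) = 140.83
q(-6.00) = -1931.00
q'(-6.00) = 970.00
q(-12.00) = -15527.00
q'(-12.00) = 3886.00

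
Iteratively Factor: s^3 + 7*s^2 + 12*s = (s + 4)*(s^2 + 3*s) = (s + 3)*(s + 4)*(s)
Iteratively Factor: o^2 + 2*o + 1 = (o + 1)*(o + 1)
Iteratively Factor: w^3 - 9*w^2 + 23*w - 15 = (w - 5)*(w^2 - 4*w + 3) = (w - 5)*(w - 3)*(w - 1)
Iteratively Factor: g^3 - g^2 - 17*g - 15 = (g + 1)*(g^2 - 2*g - 15) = (g - 5)*(g + 1)*(g + 3)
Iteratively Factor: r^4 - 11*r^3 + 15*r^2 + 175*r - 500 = (r + 4)*(r^3 - 15*r^2 + 75*r - 125) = (r - 5)*(r + 4)*(r^2 - 10*r + 25) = (r - 5)^2*(r + 4)*(r - 5)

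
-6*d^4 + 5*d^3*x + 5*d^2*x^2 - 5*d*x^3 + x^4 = (-3*d + x)*(-2*d + x)*(-d + x)*(d + x)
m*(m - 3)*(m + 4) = m^3 + m^2 - 12*m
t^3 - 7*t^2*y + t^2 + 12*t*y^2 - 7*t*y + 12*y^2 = (t + 1)*(t - 4*y)*(t - 3*y)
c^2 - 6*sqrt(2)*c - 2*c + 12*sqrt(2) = (c - 2)*(c - 6*sqrt(2))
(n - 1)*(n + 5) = n^2 + 4*n - 5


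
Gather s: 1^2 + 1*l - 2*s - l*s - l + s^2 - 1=s^2 + s*(-l - 2)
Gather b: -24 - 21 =-45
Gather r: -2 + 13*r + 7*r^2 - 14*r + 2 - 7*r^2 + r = 0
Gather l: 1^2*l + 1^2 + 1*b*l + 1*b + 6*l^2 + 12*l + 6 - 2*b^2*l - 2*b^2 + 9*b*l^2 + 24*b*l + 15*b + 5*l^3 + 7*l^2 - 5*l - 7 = -2*b^2 + 16*b + 5*l^3 + l^2*(9*b + 13) + l*(-2*b^2 + 25*b + 8)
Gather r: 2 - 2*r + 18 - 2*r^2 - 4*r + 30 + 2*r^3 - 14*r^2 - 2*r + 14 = 2*r^3 - 16*r^2 - 8*r + 64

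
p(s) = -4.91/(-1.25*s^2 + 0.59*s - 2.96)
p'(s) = -4.91*(2.5*s - 0.59)/(-1.25*s^2 + 0.59*s - 2.96)^2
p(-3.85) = 0.21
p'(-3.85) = 0.09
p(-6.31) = 0.09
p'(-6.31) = 0.03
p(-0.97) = 1.04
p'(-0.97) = 0.67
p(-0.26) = 1.54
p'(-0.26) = 0.60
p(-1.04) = 1.00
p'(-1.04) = 0.65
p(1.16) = 1.24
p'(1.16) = -0.72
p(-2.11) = 0.50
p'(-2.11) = 0.30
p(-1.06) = 0.98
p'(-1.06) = 0.64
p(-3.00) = 0.31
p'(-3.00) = 0.16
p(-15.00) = 0.02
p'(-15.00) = 0.00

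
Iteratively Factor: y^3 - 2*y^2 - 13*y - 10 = (y + 2)*(y^2 - 4*y - 5) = (y - 5)*(y + 2)*(y + 1)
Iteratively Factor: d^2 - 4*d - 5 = (d + 1)*(d - 5)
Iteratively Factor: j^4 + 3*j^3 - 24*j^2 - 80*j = (j)*(j^3 + 3*j^2 - 24*j - 80) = j*(j + 4)*(j^2 - j - 20) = j*(j - 5)*(j + 4)*(j + 4)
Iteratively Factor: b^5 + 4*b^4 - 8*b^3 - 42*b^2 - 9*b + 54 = (b + 2)*(b^4 + 2*b^3 - 12*b^2 - 18*b + 27) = (b - 1)*(b + 2)*(b^3 + 3*b^2 - 9*b - 27) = (b - 1)*(b + 2)*(b + 3)*(b^2 - 9) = (b - 3)*(b - 1)*(b + 2)*(b + 3)*(b + 3)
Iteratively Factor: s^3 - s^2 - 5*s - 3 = (s + 1)*(s^2 - 2*s - 3) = (s + 1)^2*(s - 3)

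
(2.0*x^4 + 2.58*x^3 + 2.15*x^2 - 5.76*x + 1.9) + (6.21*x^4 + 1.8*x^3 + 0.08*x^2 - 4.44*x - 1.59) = 8.21*x^4 + 4.38*x^3 + 2.23*x^2 - 10.2*x + 0.31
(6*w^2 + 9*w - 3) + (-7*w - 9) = 6*w^2 + 2*w - 12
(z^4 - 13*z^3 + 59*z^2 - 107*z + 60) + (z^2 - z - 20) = z^4 - 13*z^3 + 60*z^2 - 108*z + 40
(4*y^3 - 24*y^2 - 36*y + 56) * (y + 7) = 4*y^4 + 4*y^3 - 204*y^2 - 196*y + 392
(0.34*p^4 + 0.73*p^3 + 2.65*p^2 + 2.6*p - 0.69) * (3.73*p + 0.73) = 1.2682*p^5 + 2.9711*p^4 + 10.4174*p^3 + 11.6325*p^2 - 0.6757*p - 0.5037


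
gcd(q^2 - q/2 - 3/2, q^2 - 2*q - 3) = q + 1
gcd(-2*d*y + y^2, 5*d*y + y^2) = y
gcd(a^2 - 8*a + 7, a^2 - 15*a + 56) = a - 7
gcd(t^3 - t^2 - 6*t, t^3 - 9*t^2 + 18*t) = t^2 - 3*t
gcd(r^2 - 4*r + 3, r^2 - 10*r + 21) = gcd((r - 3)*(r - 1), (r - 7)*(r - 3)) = r - 3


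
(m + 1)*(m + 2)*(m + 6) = m^3 + 9*m^2 + 20*m + 12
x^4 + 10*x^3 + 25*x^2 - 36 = (x - 1)*(x + 2)*(x + 3)*(x + 6)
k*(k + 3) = k^2 + 3*k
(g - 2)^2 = g^2 - 4*g + 4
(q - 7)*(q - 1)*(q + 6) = q^3 - 2*q^2 - 41*q + 42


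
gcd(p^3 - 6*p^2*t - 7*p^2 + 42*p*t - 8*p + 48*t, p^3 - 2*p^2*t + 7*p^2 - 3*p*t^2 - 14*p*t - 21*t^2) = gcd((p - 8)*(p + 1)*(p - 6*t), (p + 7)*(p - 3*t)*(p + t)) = 1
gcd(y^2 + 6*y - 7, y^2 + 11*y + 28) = y + 7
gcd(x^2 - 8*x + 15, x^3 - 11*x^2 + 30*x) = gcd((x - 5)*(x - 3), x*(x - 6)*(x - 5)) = x - 5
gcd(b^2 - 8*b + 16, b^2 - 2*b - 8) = b - 4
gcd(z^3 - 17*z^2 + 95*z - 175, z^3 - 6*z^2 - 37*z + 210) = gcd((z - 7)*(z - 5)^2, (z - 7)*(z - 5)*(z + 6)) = z^2 - 12*z + 35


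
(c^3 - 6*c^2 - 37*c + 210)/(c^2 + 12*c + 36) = (c^2 - 12*c + 35)/(c + 6)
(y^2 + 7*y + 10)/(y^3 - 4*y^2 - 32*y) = (y^2 + 7*y + 10)/(y*(y^2 - 4*y - 32))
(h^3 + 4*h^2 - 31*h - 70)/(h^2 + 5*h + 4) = (h^3 + 4*h^2 - 31*h - 70)/(h^2 + 5*h + 4)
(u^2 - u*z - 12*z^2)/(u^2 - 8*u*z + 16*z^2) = (-u - 3*z)/(-u + 4*z)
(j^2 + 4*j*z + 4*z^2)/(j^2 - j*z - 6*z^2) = (-j - 2*z)/(-j + 3*z)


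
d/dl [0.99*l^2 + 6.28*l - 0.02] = 1.98*l + 6.28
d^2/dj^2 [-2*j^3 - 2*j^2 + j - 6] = -12*j - 4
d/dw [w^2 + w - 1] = 2*w + 1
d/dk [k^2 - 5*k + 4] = 2*k - 5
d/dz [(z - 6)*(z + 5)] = 2*z - 1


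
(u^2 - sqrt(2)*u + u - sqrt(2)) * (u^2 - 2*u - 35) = u^4 - sqrt(2)*u^3 - u^3 - 37*u^2 + sqrt(2)*u^2 - 35*u + 37*sqrt(2)*u + 35*sqrt(2)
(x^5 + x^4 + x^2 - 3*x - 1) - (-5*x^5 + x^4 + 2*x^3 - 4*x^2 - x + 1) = 6*x^5 - 2*x^3 + 5*x^2 - 2*x - 2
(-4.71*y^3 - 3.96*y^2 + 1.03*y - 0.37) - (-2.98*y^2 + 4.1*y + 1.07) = -4.71*y^3 - 0.98*y^2 - 3.07*y - 1.44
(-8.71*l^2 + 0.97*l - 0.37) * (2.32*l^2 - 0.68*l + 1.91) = -20.2072*l^4 + 8.1732*l^3 - 18.1541*l^2 + 2.1043*l - 0.7067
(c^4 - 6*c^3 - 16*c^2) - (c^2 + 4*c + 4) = c^4 - 6*c^3 - 17*c^2 - 4*c - 4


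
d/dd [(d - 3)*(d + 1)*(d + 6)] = 3*d^2 + 8*d - 15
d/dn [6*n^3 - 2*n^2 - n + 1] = 18*n^2 - 4*n - 1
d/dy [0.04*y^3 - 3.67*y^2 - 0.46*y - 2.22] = 0.12*y^2 - 7.34*y - 0.46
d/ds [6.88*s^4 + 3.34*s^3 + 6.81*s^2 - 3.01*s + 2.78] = 27.52*s^3 + 10.02*s^2 + 13.62*s - 3.01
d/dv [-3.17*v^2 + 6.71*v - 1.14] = 6.71 - 6.34*v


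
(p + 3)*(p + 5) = p^2 + 8*p + 15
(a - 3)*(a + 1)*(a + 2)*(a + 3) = a^4 + 3*a^3 - 7*a^2 - 27*a - 18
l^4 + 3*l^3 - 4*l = l*(l - 1)*(l + 2)^2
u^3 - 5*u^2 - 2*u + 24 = (u - 4)*(u - 3)*(u + 2)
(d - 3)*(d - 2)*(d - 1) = d^3 - 6*d^2 + 11*d - 6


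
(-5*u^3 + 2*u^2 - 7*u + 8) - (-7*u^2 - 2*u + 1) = -5*u^3 + 9*u^2 - 5*u + 7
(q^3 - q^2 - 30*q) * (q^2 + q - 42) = q^5 - 73*q^3 + 12*q^2 + 1260*q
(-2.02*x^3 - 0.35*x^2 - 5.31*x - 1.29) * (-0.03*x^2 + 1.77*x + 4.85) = 0.0606*x^5 - 3.5649*x^4 - 10.2572*x^3 - 11.0575*x^2 - 28.0368*x - 6.2565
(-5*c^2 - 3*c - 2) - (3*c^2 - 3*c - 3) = 1 - 8*c^2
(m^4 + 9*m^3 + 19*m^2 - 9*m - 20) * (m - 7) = m^5 + 2*m^4 - 44*m^3 - 142*m^2 + 43*m + 140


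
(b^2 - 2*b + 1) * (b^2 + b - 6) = b^4 - b^3 - 7*b^2 + 13*b - 6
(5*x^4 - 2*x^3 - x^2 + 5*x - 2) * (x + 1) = 5*x^5 + 3*x^4 - 3*x^3 + 4*x^2 + 3*x - 2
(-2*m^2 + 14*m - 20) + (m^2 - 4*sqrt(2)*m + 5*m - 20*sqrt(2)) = -m^2 - 4*sqrt(2)*m + 19*m - 20*sqrt(2) - 20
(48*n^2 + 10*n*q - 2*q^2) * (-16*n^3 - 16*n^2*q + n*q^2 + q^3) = -768*n^5 - 928*n^4*q - 80*n^3*q^2 + 90*n^2*q^3 + 8*n*q^4 - 2*q^5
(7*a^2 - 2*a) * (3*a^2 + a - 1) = 21*a^4 + a^3 - 9*a^2 + 2*a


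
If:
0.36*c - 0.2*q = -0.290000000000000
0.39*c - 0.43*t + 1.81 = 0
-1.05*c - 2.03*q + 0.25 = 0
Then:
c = -0.57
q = 0.42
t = 3.69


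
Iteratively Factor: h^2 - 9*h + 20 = (h - 5)*(h - 4)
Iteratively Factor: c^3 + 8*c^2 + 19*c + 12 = (c + 1)*(c^2 + 7*c + 12) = (c + 1)*(c + 3)*(c + 4)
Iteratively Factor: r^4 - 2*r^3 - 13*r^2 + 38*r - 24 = (r - 3)*(r^3 + r^2 - 10*r + 8) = (r - 3)*(r - 2)*(r^2 + 3*r - 4) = (r - 3)*(r - 2)*(r + 4)*(r - 1)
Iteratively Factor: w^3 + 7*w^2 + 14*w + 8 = (w + 2)*(w^2 + 5*w + 4) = (w + 1)*(w + 2)*(w + 4)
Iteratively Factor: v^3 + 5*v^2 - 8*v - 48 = (v - 3)*(v^2 + 8*v + 16) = (v - 3)*(v + 4)*(v + 4)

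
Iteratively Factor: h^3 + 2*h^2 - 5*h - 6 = (h - 2)*(h^2 + 4*h + 3) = (h - 2)*(h + 3)*(h + 1)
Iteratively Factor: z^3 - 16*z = (z + 4)*(z^2 - 4*z) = (z - 4)*(z + 4)*(z)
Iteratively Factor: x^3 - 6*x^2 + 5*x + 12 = (x - 3)*(x^2 - 3*x - 4) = (x - 4)*(x - 3)*(x + 1)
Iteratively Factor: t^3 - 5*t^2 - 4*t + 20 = (t - 2)*(t^2 - 3*t - 10) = (t - 2)*(t + 2)*(t - 5)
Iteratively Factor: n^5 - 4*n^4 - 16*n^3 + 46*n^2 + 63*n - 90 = (n + 3)*(n^4 - 7*n^3 + 5*n^2 + 31*n - 30) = (n - 3)*(n + 3)*(n^3 - 4*n^2 - 7*n + 10) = (n - 3)*(n + 2)*(n + 3)*(n^2 - 6*n + 5) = (n - 5)*(n - 3)*(n + 2)*(n + 3)*(n - 1)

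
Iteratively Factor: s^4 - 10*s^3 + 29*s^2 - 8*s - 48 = (s - 4)*(s^3 - 6*s^2 + 5*s + 12) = (s - 4)^2*(s^2 - 2*s - 3) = (s - 4)^2*(s - 3)*(s + 1)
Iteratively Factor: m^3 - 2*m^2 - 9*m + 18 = (m - 2)*(m^2 - 9) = (m - 2)*(m + 3)*(m - 3)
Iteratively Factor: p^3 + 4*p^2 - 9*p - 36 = (p - 3)*(p^2 + 7*p + 12) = (p - 3)*(p + 4)*(p + 3)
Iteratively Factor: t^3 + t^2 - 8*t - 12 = (t + 2)*(t^2 - t - 6) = (t - 3)*(t + 2)*(t + 2)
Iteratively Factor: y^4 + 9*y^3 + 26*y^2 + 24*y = (y + 4)*(y^3 + 5*y^2 + 6*y) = (y + 2)*(y + 4)*(y^2 + 3*y) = (y + 2)*(y + 3)*(y + 4)*(y)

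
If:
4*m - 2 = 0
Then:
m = 1/2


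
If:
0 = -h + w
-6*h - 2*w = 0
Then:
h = 0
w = 0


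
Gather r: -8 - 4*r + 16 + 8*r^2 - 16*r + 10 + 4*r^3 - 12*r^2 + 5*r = 4*r^3 - 4*r^2 - 15*r + 18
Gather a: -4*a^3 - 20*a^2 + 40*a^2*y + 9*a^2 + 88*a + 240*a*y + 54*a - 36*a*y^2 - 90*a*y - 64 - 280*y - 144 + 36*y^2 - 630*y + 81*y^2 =-4*a^3 + a^2*(40*y - 11) + a*(-36*y^2 + 150*y + 142) + 117*y^2 - 910*y - 208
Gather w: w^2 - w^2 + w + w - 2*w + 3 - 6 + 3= 0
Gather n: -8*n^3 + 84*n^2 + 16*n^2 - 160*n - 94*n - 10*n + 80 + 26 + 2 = -8*n^3 + 100*n^2 - 264*n + 108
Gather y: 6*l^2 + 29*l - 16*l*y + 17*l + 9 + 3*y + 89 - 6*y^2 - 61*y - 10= 6*l^2 + 46*l - 6*y^2 + y*(-16*l - 58) + 88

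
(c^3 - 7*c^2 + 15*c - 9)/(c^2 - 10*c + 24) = (c^3 - 7*c^2 + 15*c - 9)/(c^2 - 10*c + 24)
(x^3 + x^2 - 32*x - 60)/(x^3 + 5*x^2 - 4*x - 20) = (x - 6)/(x - 2)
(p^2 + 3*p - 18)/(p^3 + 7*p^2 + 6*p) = (p - 3)/(p*(p + 1))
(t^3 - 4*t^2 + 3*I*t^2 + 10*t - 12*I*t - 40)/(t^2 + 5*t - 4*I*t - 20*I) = (t^3 + t^2*(-4 + 3*I) + t*(10 - 12*I) - 40)/(t^2 + t*(5 - 4*I) - 20*I)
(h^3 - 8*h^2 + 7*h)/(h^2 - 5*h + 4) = h*(h - 7)/(h - 4)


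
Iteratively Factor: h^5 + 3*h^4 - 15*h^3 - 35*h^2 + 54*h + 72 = (h - 2)*(h^4 + 5*h^3 - 5*h^2 - 45*h - 36) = (h - 2)*(h + 4)*(h^3 + h^2 - 9*h - 9) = (h - 2)*(h + 1)*(h + 4)*(h^2 - 9) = (h - 3)*(h - 2)*(h + 1)*(h + 4)*(h + 3)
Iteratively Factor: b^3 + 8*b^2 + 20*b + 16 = (b + 2)*(b^2 + 6*b + 8) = (b + 2)*(b + 4)*(b + 2)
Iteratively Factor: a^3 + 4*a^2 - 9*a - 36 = (a + 4)*(a^2 - 9) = (a - 3)*(a + 4)*(a + 3)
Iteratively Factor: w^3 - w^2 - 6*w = (w)*(w^2 - w - 6) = w*(w + 2)*(w - 3)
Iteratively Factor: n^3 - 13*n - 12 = (n + 3)*(n^2 - 3*n - 4) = (n + 1)*(n + 3)*(n - 4)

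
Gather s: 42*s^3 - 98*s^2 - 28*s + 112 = 42*s^3 - 98*s^2 - 28*s + 112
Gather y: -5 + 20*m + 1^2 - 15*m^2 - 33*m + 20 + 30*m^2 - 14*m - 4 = 15*m^2 - 27*m + 12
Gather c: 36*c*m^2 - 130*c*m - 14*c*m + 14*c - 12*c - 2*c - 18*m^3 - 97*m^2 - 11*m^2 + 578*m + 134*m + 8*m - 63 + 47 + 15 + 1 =c*(36*m^2 - 144*m) - 18*m^3 - 108*m^2 + 720*m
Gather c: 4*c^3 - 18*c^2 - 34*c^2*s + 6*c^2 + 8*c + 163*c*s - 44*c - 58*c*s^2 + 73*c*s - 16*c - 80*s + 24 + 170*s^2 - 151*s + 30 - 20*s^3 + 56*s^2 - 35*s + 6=4*c^3 + c^2*(-34*s - 12) + c*(-58*s^2 + 236*s - 52) - 20*s^3 + 226*s^2 - 266*s + 60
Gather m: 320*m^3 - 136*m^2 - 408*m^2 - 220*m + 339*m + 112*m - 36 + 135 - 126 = 320*m^3 - 544*m^2 + 231*m - 27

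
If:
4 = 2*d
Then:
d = 2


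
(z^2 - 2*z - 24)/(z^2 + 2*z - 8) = (z - 6)/(z - 2)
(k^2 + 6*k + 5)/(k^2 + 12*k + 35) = (k + 1)/(k + 7)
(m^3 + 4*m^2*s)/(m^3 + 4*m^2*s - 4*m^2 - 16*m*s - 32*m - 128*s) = m^2/(m^2 - 4*m - 32)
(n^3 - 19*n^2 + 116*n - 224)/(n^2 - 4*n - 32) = (n^2 - 11*n + 28)/(n + 4)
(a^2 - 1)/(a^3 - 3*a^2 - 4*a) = (a - 1)/(a*(a - 4))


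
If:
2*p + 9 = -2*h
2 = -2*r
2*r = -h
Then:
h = 2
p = -13/2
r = -1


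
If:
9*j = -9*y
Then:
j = -y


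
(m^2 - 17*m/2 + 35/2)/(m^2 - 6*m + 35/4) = 2*(m - 5)/(2*m - 5)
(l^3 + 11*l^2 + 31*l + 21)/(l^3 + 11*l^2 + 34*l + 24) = (l^2 + 10*l + 21)/(l^2 + 10*l + 24)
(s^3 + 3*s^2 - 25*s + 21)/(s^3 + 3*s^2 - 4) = (s^2 + 4*s - 21)/(s^2 + 4*s + 4)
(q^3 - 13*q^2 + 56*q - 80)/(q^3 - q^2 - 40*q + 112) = (q - 5)/(q + 7)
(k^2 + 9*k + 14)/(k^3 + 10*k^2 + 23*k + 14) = 1/(k + 1)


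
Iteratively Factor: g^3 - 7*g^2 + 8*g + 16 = (g + 1)*(g^2 - 8*g + 16) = (g - 4)*(g + 1)*(g - 4)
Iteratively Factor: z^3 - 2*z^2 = (z)*(z^2 - 2*z) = z*(z - 2)*(z)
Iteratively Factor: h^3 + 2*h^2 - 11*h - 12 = (h + 4)*(h^2 - 2*h - 3) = (h - 3)*(h + 4)*(h + 1)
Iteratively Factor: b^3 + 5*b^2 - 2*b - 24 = (b - 2)*(b^2 + 7*b + 12) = (b - 2)*(b + 3)*(b + 4)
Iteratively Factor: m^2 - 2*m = (m)*(m - 2)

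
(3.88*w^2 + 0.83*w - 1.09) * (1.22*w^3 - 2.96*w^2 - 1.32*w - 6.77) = 4.7336*w^5 - 10.4722*w^4 - 8.9082*w^3 - 24.1368*w^2 - 4.1803*w + 7.3793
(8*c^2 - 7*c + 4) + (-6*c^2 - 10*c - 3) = 2*c^2 - 17*c + 1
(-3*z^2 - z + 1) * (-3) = 9*z^2 + 3*z - 3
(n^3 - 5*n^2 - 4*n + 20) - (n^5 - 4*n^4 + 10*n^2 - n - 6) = -n^5 + 4*n^4 + n^3 - 15*n^2 - 3*n + 26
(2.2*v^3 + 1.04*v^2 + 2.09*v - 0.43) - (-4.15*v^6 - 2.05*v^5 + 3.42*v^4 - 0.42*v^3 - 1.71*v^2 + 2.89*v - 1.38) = 4.15*v^6 + 2.05*v^5 - 3.42*v^4 + 2.62*v^3 + 2.75*v^2 - 0.8*v + 0.95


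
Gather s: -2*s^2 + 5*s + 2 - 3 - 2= -2*s^2 + 5*s - 3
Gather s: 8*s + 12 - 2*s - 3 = 6*s + 9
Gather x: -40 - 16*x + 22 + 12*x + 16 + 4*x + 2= 0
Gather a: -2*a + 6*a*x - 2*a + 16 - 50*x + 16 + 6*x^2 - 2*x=a*(6*x - 4) + 6*x^2 - 52*x + 32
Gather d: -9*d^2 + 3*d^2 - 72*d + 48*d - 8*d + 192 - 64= -6*d^2 - 32*d + 128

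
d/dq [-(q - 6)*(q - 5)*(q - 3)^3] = -5*q^4 + 80*q^3 - 468*q^2 + 1188*q - 1107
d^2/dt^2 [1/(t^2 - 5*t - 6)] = 2*(t^2 - 5*t - (2*t - 5)^2 - 6)/(-t^2 + 5*t + 6)^3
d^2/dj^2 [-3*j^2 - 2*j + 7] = -6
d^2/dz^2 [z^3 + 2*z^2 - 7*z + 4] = 6*z + 4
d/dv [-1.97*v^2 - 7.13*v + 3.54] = -3.94*v - 7.13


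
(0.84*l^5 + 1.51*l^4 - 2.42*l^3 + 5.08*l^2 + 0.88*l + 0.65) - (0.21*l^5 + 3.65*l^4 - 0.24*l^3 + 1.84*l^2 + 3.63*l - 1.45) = 0.63*l^5 - 2.14*l^4 - 2.18*l^3 + 3.24*l^2 - 2.75*l + 2.1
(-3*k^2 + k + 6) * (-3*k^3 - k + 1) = 9*k^5 - 3*k^4 - 15*k^3 - 4*k^2 - 5*k + 6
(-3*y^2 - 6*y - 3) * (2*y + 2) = -6*y^3 - 18*y^2 - 18*y - 6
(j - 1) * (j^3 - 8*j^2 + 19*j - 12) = j^4 - 9*j^3 + 27*j^2 - 31*j + 12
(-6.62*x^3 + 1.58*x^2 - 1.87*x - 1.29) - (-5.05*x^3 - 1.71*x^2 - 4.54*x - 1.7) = -1.57*x^3 + 3.29*x^2 + 2.67*x + 0.41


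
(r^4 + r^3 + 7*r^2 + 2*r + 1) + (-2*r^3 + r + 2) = r^4 - r^3 + 7*r^2 + 3*r + 3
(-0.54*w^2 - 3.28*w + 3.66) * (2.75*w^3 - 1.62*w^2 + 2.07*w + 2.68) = -1.485*w^5 - 8.1452*w^4 + 14.2608*w^3 - 14.166*w^2 - 1.2142*w + 9.8088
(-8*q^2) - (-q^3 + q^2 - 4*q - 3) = q^3 - 9*q^2 + 4*q + 3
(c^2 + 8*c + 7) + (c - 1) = c^2 + 9*c + 6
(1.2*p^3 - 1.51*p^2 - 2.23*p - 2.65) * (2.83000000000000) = 3.396*p^3 - 4.2733*p^2 - 6.3109*p - 7.4995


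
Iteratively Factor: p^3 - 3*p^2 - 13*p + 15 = (p + 3)*(p^2 - 6*p + 5) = (p - 5)*(p + 3)*(p - 1)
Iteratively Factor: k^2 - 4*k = (k - 4)*(k)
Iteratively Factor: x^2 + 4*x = (x)*(x + 4)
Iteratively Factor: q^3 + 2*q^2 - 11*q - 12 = (q + 1)*(q^2 + q - 12) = (q + 1)*(q + 4)*(q - 3)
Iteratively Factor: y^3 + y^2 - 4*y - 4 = (y - 2)*(y^2 + 3*y + 2) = (y - 2)*(y + 1)*(y + 2)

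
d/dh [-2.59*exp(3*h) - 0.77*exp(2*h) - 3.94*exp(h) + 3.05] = (-7.77*exp(2*h) - 1.54*exp(h) - 3.94)*exp(h)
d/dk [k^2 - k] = 2*k - 1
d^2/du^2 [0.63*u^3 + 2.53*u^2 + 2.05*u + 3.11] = 3.78*u + 5.06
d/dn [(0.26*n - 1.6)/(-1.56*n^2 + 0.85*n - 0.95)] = (0.4056*n^2 - 4.992*n + 1.113)/(2.4336*n^4 - 2.652*n^3 + 3.6865*n^2 - 1.615*n + 0.9025)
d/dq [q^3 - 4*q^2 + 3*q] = 3*q^2 - 8*q + 3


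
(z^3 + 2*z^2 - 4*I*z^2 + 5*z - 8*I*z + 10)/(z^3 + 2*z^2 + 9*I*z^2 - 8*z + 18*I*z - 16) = (z - 5*I)/(z + 8*I)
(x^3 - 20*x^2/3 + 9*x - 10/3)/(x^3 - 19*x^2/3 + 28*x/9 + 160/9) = 3*(3*x^2 - 5*x + 2)/(9*x^2 - 12*x - 32)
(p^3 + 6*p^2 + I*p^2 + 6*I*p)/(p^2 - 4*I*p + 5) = p*(p + 6)/(p - 5*I)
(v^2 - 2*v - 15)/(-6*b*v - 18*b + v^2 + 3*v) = (v - 5)/(-6*b + v)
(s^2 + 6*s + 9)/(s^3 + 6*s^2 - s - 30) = (s + 3)/(s^2 + 3*s - 10)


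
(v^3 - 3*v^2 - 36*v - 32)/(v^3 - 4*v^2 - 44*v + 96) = (v^2 + 5*v + 4)/(v^2 + 4*v - 12)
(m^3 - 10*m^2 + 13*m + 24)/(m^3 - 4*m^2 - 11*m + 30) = (m^3 - 10*m^2 + 13*m + 24)/(m^3 - 4*m^2 - 11*m + 30)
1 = 1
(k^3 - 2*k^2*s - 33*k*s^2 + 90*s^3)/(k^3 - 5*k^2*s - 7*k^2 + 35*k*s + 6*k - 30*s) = (k^2 + 3*k*s - 18*s^2)/(k^2 - 7*k + 6)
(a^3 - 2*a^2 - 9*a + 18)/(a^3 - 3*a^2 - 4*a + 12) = (a + 3)/(a + 2)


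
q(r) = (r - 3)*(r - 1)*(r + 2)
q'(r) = (r - 3)*(r - 1) + (r - 3)*(r + 2) + (r - 1)*(r + 2)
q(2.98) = -0.20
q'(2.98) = 9.72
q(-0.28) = 7.22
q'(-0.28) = -3.64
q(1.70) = -3.37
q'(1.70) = -3.13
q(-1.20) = 7.39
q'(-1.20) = 4.12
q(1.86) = -3.78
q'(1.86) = -2.06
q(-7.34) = -460.50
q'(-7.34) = 185.99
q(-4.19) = -81.72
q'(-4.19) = 64.43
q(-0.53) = 7.94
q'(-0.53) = -2.04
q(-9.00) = -840.00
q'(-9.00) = 274.00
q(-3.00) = -24.00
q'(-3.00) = 34.00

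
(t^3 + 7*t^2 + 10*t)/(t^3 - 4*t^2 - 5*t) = (t^2 + 7*t + 10)/(t^2 - 4*t - 5)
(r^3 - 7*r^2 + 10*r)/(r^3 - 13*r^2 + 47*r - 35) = r*(r - 2)/(r^2 - 8*r + 7)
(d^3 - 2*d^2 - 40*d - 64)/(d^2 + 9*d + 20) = (d^2 - 6*d - 16)/(d + 5)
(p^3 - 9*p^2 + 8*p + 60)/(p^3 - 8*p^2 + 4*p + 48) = (p - 5)/(p - 4)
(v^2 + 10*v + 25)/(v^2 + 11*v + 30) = (v + 5)/(v + 6)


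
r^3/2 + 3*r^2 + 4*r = r*(r/2 + 1)*(r + 4)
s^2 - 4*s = s*(s - 4)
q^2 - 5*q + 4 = (q - 4)*(q - 1)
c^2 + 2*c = c*(c + 2)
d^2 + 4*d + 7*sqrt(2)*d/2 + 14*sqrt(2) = (d + 4)*(d + 7*sqrt(2)/2)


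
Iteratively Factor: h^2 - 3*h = (h - 3)*(h)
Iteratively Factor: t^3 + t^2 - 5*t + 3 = (t - 1)*(t^2 + 2*t - 3) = (t - 1)*(t + 3)*(t - 1)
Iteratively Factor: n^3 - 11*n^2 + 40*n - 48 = (n - 4)*(n^2 - 7*n + 12) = (n - 4)*(n - 3)*(n - 4)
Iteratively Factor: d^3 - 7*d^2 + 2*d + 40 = (d - 5)*(d^2 - 2*d - 8) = (d - 5)*(d - 4)*(d + 2)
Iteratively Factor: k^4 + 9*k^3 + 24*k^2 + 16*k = (k + 4)*(k^3 + 5*k^2 + 4*k) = k*(k + 4)*(k^2 + 5*k + 4) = k*(k + 1)*(k + 4)*(k + 4)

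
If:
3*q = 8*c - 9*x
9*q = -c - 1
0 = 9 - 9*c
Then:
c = 1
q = -2/9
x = 26/27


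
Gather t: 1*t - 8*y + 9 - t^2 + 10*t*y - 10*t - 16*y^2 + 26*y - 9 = -t^2 + t*(10*y - 9) - 16*y^2 + 18*y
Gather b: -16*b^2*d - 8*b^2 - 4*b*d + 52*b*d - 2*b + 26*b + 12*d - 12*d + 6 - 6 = b^2*(-16*d - 8) + b*(48*d + 24)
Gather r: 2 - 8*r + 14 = 16 - 8*r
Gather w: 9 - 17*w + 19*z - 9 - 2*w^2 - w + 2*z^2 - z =-2*w^2 - 18*w + 2*z^2 + 18*z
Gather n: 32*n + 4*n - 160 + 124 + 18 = 36*n - 18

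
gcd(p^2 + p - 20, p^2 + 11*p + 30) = p + 5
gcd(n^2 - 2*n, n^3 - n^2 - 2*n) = n^2 - 2*n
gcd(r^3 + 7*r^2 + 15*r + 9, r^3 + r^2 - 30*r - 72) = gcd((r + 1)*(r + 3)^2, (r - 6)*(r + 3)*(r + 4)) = r + 3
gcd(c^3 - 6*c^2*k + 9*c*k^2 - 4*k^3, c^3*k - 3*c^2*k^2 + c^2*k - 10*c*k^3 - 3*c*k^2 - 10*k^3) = 1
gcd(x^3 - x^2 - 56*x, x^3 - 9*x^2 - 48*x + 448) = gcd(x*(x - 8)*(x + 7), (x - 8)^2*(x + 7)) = x^2 - x - 56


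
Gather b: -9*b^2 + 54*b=-9*b^2 + 54*b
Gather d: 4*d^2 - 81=4*d^2 - 81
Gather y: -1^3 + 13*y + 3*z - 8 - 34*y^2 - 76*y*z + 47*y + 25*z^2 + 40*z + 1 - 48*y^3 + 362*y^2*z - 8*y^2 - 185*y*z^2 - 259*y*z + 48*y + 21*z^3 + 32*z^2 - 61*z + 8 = -48*y^3 + y^2*(362*z - 42) + y*(-185*z^2 - 335*z + 108) + 21*z^3 + 57*z^2 - 18*z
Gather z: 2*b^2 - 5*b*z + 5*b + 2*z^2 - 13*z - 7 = 2*b^2 + 5*b + 2*z^2 + z*(-5*b - 13) - 7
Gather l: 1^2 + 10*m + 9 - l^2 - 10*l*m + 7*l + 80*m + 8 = -l^2 + l*(7 - 10*m) + 90*m + 18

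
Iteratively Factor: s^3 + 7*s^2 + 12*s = (s + 3)*(s^2 + 4*s) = s*(s + 3)*(s + 4)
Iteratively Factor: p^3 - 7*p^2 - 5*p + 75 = (p - 5)*(p^2 - 2*p - 15) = (p - 5)*(p + 3)*(p - 5)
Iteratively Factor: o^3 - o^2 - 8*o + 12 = (o - 2)*(o^2 + o - 6) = (o - 2)^2*(o + 3)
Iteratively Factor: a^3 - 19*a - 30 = (a + 2)*(a^2 - 2*a - 15) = (a + 2)*(a + 3)*(a - 5)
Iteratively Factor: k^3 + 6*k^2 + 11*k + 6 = (k + 3)*(k^2 + 3*k + 2) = (k + 2)*(k + 3)*(k + 1)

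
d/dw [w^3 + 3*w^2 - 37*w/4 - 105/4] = 3*w^2 + 6*w - 37/4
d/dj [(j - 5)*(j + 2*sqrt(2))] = 2*j - 5 + 2*sqrt(2)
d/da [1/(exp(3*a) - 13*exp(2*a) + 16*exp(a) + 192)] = (-3*exp(2*a) + 26*exp(a) - 16)*exp(a)/(exp(3*a) - 13*exp(2*a) + 16*exp(a) + 192)^2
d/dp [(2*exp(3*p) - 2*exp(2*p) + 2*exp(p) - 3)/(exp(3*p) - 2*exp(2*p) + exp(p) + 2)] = (-2*exp(4*p) + 23*exp(2*p) - 20*exp(p) + 7)*exp(p)/(exp(6*p) - 4*exp(5*p) + 6*exp(4*p) - 7*exp(2*p) + 4*exp(p) + 4)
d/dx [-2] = 0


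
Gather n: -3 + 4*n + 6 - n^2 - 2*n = -n^2 + 2*n + 3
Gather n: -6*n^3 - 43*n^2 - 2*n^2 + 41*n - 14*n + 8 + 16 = -6*n^3 - 45*n^2 + 27*n + 24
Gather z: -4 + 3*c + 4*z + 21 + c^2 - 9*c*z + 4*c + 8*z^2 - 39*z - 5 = c^2 + 7*c + 8*z^2 + z*(-9*c - 35) + 12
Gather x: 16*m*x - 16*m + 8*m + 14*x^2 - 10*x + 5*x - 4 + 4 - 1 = -8*m + 14*x^2 + x*(16*m - 5) - 1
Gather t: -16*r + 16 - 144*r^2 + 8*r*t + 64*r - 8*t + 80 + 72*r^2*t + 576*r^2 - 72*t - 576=432*r^2 + 48*r + t*(72*r^2 + 8*r - 80) - 480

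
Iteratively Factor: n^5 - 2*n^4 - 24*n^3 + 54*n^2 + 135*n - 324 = (n + 4)*(n^4 - 6*n^3 + 54*n - 81) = (n + 3)*(n + 4)*(n^3 - 9*n^2 + 27*n - 27) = (n - 3)*(n + 3)*(n + 4)*(n^2 - 6*n + 9) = (n - 3)^2*(n + 3)*(n + 4)*(n - 3)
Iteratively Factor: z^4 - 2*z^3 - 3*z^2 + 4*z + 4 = (z + 1)*(z^3 - 3*z^2 + 4) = (z - 2)*(z + 1)*(z^2 - z - 2) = (z - 2)^2*(z + 1)*(z + 1)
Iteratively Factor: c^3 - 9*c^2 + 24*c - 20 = (c - 2)*(c^2 - 7*c + 10) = (c - 2)^2*(c - 5)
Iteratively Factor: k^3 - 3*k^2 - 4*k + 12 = (k - 2)*(k^2 - k - 6) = (k - 3)*(k - 2)*(k + 2)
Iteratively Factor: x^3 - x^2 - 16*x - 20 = (x + 2)*(x^2 - 3*x - 10) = (x + 2)^2*(x - 5)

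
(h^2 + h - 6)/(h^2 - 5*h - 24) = (h - 2)/(h - 8)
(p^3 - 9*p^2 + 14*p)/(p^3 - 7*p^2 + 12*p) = (p^2 - 9*p + 14)/(p^2 - 7*p + 12)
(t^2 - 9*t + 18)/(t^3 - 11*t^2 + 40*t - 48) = (t - 6)/(t^2 - 8*t + 16)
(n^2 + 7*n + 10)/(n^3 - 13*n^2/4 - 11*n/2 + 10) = 4*(n + 5)/(4*n^2 - 21*n + 20)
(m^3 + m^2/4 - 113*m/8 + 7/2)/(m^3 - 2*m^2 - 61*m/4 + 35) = (4*m - 1)/(2*(2*m - 5))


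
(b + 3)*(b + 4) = b^2 + 7*b + 12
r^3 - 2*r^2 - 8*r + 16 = (r - 2)*(r - 2*sqrt(2))*(r + 2*sqrt(2))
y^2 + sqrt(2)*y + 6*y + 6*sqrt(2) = (y + 6)*(y + sqrt(2))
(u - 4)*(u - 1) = u^2 - 5*u + 4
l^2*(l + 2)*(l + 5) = l^4 + 7*l^3 + 10*l^2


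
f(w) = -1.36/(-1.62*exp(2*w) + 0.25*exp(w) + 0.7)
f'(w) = -1.36*(3.24*exp(2*w) - 0.25*exp(w))/(-1.62*exp(2*w) + 0.25*exp(w) + 0.7)^2 = (0.34 - 4.4064*exp(w))*exp(w)/(-1.62*exp(2*w) + 0.25*exp(w) + 0.7)^2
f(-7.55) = -1.94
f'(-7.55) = 0.00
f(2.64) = 0.00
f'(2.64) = -0.01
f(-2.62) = -1.92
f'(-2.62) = 0.00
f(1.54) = 0.04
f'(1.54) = -0.08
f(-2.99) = -1.92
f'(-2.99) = 0.01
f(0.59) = 0.33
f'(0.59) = -0.81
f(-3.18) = -1.92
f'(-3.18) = 0.01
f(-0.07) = 2.86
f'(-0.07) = -15.56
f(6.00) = 0.00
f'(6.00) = 0.00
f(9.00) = 0.00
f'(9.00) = 0.00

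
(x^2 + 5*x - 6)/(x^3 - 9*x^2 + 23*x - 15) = (x + 6)/(x^2 - 8*x + 15)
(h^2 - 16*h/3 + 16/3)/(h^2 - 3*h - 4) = (h - 4/3)/(h + 1)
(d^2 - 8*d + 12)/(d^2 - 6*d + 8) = (d - 6)/(d - 4)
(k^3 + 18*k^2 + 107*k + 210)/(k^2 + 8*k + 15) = (k^2 + 13*k + 42)/(k + 3)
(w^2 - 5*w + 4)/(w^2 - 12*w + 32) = (w - 1)/(w - 8)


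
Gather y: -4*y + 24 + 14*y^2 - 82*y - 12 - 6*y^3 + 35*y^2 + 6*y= -6*y^3 + 49*y^2 - 80*y + 12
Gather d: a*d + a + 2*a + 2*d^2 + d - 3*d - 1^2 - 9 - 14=3*a + 2*d^2 + d*(a - 2) - 24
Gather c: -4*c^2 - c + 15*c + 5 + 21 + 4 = -4*c^2 + 14*c + 30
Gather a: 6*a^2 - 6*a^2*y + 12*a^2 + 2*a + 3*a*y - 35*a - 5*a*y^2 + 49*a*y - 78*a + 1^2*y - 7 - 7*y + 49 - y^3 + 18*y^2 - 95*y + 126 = a^2*(18 - 6*y) + a*(-5*y^2 + 52*y - 111) - y^3 + 18*y^2 - 101*y + 168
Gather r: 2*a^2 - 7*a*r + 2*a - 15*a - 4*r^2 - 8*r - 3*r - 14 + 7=2*a^2 - 13*a - 4*r^2 + r*(-7*a - 11) - 7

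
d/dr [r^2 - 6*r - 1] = 2*r - 6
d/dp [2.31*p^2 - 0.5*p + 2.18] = 4.62*p - 0.5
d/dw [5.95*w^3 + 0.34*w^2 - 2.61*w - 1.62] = 17.85*w^2 + 0.68*w - 2.61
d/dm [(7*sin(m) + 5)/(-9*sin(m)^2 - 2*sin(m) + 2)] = 3*(21*sin(m)^2 + 30*sin(m) + 8)*cos(m)/(9*sin(m)^2 + 2*sin(m) - 2)^2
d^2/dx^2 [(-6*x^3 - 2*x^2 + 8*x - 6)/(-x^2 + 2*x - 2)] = 4*(4*x^3 - 33*x^2 + 42*x - 6)/(x^6 - 6*x^5 + 18*x^4 - 32*x^3 + 36*x^2 - 24*x + 8)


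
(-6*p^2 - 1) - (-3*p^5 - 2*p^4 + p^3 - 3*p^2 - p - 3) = 3*p^5 + 2*p^4 - p^3 - 3*p^2 + p + 2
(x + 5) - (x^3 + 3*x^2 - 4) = -x^3 - 3*x^2 + x + 9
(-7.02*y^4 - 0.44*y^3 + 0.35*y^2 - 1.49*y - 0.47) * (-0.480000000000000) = 3.3696*y^4 + 0.2112*y^3 - 0.168*y^2 + 0.7152*y + 0.2256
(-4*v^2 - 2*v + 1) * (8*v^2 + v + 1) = -32*v^4 - 20*v^3 + 2*v^2 - v + 1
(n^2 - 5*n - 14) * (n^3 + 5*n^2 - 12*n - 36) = n^5 - 51*n^3 - 46*n^2 + 348*n + 504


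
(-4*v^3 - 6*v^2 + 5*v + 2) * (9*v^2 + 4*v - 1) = -36*v^5 - 70*v^4 + 25*v^3 + 44*v^2 + 3*v - 2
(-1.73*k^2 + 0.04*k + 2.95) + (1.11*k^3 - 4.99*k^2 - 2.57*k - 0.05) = 1.11*k^3 - 6.72*k^2 - 2.53*k + 2.9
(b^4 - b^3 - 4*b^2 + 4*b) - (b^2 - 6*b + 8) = b^4 - b^3 - 5*b^2 + 10*b - 8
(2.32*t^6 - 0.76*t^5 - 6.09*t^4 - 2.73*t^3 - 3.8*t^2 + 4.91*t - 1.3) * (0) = 0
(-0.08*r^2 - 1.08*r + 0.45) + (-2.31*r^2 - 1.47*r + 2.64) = -2.39*r^2 - 2.55*r + 3.09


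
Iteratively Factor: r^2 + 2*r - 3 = (r - 1)*(r + 3)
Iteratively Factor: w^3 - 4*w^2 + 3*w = (w - 1)*(w^2 - 3*w) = (w - 3)*(w - 1)*(w)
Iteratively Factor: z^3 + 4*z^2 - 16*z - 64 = (z + 4)*(z^2 - 16) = (z - 4)*(z + 4)*(z + 4)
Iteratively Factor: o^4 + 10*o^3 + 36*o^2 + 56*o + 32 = (o + 4)*(o^3 + 6*o^2 + 12*o + 8) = (o + 2)*(o + 4)*(o^2 + 4*o + 4) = (o + 2)^2*(o + 4)*(o + 2)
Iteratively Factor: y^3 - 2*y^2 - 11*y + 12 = (y + 3)*(y^2 - 5*y + 4) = (y - 4)*(y + 3)*(y - 1)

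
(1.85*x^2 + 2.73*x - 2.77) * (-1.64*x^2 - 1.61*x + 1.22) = -3.034*x^4 - 7.4557*x^3 + 2.4045*x^2 + 7.7903*x - 3.3794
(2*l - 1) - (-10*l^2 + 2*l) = 10*l^2 - 1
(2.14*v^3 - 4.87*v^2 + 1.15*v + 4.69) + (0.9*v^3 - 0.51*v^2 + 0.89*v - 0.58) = 3.04*v^3 - 5.38*v^2 + 2.04*v + 4.11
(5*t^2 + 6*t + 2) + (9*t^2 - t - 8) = 14*t^2 + 5*t - 6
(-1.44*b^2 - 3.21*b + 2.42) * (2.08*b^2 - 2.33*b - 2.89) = -2.9952*b^4 - 3.3216*b^3 + 16.6745*b^2 + 3.6383*b - 6.9938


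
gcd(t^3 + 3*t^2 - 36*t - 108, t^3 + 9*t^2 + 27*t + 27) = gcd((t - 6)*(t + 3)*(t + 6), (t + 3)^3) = t + 3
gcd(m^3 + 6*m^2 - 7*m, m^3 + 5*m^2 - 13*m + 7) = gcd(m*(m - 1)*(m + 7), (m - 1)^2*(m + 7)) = m^2 + 6*m - 7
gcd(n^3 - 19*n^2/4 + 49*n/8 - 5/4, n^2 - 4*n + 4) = n - 2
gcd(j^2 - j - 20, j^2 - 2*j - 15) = j - 5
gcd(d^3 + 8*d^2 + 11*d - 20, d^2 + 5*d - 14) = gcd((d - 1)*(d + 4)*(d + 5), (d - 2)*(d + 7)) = 1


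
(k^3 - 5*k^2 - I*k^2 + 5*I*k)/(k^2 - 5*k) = k - I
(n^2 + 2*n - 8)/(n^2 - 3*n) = (n^2 + 2*n - 8)/(n*(n - 3))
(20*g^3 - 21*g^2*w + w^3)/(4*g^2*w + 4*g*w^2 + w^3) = (20*g^3 - 21*g^2*w + w^3)/(w*(4*g^2 + 4*g*w + w^2))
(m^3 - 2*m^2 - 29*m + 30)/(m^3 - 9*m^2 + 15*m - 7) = (m^2 - m - 30)/(m^2 - 8*m + 7)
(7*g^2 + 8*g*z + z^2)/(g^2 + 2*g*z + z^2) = (7*g + z)/(g + z)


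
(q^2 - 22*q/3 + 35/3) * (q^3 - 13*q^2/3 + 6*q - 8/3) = q^5 - 35*q^4/3 + 445*q^3/9 - 875*q^2/9 + 806*q/9 - 280/9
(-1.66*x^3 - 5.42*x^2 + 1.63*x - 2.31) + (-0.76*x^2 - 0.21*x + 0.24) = -1.66*x^3 - 6.18*x^2 + 1.42*x - 2.07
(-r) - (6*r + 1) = -7*r - 1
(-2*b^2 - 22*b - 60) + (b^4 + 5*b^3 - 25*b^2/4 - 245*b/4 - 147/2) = b^4 + 5*b^3 - 33*b^2/4 - 333*b/4 - 267/2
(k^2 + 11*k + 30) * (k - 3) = k^3 + 8*k^2 - 3*k - 90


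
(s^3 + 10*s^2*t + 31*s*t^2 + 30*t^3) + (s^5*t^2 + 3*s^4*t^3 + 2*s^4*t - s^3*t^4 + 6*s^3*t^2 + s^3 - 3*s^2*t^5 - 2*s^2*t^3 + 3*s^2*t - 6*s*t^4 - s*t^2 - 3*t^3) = s^5*t^2 + 3*s^4*t^3 + 2*s^4*t - s^3*t^4 + 6*s^3*t^2 + 2*s^3 - 3*s^2*t^5 - 2*s^2*t^3 + 13*s^2*t - 6*s*t^4 + 30*s*t^2 + 27*t^3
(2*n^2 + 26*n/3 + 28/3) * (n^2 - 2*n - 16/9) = 2*n^4 + 14*n^3/3 - 104*n^2/9 - 920*n/27 - 448/27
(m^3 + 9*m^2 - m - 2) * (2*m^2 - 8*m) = 2*m^5 + 10*m^4 - 74*m^3 + 4*m^2 + 16*m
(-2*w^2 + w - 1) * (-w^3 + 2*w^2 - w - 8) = 2*w^5 - 5*w^4 + 5*w^3 + 13*w^2 - 7*w + 8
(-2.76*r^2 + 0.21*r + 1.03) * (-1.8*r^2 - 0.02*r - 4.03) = 4.968*r^4 - 0.3228*r^3 + 9.2646*r^2 - 0.8669*r - 4.1509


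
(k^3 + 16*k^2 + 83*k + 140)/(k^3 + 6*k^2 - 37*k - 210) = (k + 4)/(k - 6)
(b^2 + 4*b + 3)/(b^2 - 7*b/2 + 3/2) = 2*(b^2 + 4*b + 3)/(2*b^2 - 7*b + 3)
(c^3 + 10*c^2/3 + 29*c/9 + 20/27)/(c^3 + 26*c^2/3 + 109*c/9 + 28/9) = (c + 5/3)/(c + 7)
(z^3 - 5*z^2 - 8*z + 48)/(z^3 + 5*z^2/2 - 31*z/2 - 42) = 2*(z - 4)/(2*z + 7)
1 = 1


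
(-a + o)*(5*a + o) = -5*a^2 + 4*a*o + o^2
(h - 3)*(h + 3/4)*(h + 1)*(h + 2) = h^4 + 3*h^3/4 - 7*h^2 - 45*h/4 - 9/2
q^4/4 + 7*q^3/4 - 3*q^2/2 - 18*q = q*(q/4 + 1)*(q - 3)*(q + 6)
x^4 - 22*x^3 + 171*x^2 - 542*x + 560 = (x - 8)*(x - 7)*(x - 5)*(x - 2)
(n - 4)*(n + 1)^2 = n^3 - 2*n^2 - 7*n - 4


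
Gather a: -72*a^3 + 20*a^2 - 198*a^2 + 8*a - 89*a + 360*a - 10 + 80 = -72*a^3 - 178*a^2 + 279*a + 70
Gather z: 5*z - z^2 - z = -z^2 + 4*z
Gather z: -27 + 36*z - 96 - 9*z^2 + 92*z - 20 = -9*z^2 + 128*z - 143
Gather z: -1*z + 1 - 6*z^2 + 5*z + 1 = -6*z^2 + 4*z + 2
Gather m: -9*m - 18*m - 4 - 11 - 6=-27*m - 21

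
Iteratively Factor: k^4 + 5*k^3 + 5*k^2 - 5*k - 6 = (k + 2)*(k^3 + 3*k^2 - k - 3) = (k + 2)*(k + 3)*(k^2 - 1) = (k - 1)*(k + 2)*(k + 3)*(k + 1)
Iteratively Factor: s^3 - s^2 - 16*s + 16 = (s - 1)*(s^2 - 16) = (s - 1)*(s + 4)*(s - 4)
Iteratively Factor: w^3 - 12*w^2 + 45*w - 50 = (w - 5)*(w^2 - 7*w + 10) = (w - 5)*(w - 2)*(w - 5)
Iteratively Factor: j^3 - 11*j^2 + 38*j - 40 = (j - 2)*(j^2 - 9*j + 20) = (j - 4)*(j - 2)*(j - 5)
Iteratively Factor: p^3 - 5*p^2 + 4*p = (p - 1)*(p^2 - 4*p) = (p - 4)*(p - 1)*(p)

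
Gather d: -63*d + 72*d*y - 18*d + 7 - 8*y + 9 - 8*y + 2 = d*(72*y - 81) - 16*y + 18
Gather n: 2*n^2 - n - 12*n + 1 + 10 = 2*n^2 - 13*n + 11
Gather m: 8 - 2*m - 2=6 - 2*m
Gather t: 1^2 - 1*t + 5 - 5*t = 6 - 6*t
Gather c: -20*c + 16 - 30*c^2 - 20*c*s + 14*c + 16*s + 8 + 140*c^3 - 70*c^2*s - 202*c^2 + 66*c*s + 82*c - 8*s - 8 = 140*c^3 + c^2*(-70*s - 232) + c*(46*s + 76) + 8*s + 16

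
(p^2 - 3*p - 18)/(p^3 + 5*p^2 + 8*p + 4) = (p^2 - 3*p - 18)/(p^3 + 5*p^2 + 8*p + 4)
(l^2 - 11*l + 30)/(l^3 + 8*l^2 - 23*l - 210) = (l - 6)/(l^2 + 13*l + 42)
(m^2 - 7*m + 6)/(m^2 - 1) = (m - 6)/(m + 1)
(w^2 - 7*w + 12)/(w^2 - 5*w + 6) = (w - 4)/(w - 2)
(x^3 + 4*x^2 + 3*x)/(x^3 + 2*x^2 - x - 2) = x*(x + 3)/(x^2 + x - 2)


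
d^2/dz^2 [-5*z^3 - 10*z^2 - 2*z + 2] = -30*z - 20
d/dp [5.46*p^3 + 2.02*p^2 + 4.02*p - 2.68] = 16.38*p^2 + 4.04*p + 4.02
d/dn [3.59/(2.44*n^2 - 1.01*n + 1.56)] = (3.6259 - 17.5192*n)/(2.44*n^2 - 1.01*n + 1.56)^2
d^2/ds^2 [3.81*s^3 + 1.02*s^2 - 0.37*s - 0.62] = 22.86*s + 2.04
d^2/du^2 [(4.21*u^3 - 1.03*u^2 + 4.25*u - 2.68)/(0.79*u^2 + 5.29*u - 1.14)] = (-2.8421709430404e-14*u^4 + 257.12297*u^3 - 167.934192*u^2 - 11.406732*u - 106.239068)/(0.493039*u^6 + 9.904467*u^5 + 64.187895*u^4 + 119.450845*u^3 - 92.62557*u^2 + 20.624652*u - 1.481544)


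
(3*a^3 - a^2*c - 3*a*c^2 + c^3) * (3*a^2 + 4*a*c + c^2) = 9*a^5 + 9*a^4*c - 10*a^3*c^2 - 10*a^2*c^3 + a*c^4 + c^5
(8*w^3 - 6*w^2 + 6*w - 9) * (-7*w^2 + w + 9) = -56*w^5 + 50*w^4 + 24*w^3 + 15*w^2 + 45*w - 81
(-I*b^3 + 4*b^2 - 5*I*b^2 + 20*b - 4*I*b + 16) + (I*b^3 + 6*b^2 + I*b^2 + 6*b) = 10*b^2 - 4*I*b^2 + 26*b - 4*I*b + 16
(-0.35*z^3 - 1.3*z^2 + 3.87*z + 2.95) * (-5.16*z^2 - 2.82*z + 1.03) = 1.806*z^5 + 7.695*z^4 - 16.6637*z^3 - 27.4744*z^2 - 4.3329*z + 3.0385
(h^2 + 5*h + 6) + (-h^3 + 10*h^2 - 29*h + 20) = -h^3 + 11*h^2 - 24*h + 26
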